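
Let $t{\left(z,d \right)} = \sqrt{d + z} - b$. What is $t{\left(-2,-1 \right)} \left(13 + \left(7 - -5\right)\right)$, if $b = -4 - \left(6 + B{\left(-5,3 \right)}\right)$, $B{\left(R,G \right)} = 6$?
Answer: $400 + 25 i \sqrt{3} \approx 400.0 + 43.301 i$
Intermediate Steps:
$b = -16$ ($b = -4 - \left(6 + 6\right) = -4 - 12 = -16$)
$t{\left(z,d \right)} = 16 + \sqrt{d + z}$ ($t{\left(z,d \right)} = \sqrt{d + z} - -16 = \sqrt{d + z} + 16 = 16 + \sqrt{d + z}$)
$t{\left(-2,-1 \right)} \left(13 + \left(7 - -5\right)\right) = \left(16 + \sqrt{-1 - 2}\right) \left(13 + \left(7 - -5\right)\right) = \left(16 + \sqrt{-3}\right) \left(13 + \left(7 + 5\right)\right) = \left(16 + i \sqrt{3}\right) \left(13 + 12\right) = \left(16 + i \sqrt{3}\right) 25 = 400 + 25 i \sqrt{3}$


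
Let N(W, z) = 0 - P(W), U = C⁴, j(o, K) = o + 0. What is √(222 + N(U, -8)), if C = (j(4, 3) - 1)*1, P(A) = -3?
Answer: 15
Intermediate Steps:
j(o, K) = o
C = 3 (C = (4 - 1)*1 = 3*1 = 3)
U = 81 (U = 3⁴ = 81)
N(W, z) = 3 (N(W, z) = 0 - 1*(-3) = 0 + 3 = 3)
√(222 + N(U, -8)) = √(222 + 3) = √225 = 15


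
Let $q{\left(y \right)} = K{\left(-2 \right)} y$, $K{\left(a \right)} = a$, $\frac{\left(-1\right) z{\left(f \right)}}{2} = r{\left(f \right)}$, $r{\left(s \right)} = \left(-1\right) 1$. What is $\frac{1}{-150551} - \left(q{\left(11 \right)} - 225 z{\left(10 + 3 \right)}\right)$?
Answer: $\frac{71060071}{150551} \approx 472.0$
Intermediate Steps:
$r{\left(s \right)} = -1$
$z{\left(f \right)} = 2$ ($z{\left(f \right)} = \left(-2\right) \left(-1\right) = 2$)
$q{\left(y \right)} = - 2 y$
$\frac{1}{-150551} - \left(q{\left(11 \right)} - 225 z{\left(10 + 3 \right)}\right) = \frac{1}{-150551} - \left(\left(-2\right) 11 - 450\right) = - \frac{1}{150551} - \left(-22 - 450\right) = - \frac{1}{150551} - -472 = - \frac{1}{150551} + 472 = \frac{71060071}{150551}$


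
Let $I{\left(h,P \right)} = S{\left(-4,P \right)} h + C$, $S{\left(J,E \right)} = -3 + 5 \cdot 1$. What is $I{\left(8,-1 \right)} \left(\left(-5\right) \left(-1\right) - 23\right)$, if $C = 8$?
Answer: $-432$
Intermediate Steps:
$S{\left(J,E \right)} = 2$ ($S{\left(J,E \right)} = -3 + 5 = 2$)
$I{\left(h,P \right)} = 8 + 2 h$ ($I{\left(h,P \right)} = 2 h + 8 = 8 + 2 h$)
$I{\left(8,-1 \right)} \left(\left(-5\right) \left(-1\right) - 23\right) = \left(8 + 2 \cdot 8\right) \left(\left(-5\right) \left(-1\right) - 23\right) = \left(8 + 16\right) \left(5 - 23\right) = 24 \left(-18\right) = -432$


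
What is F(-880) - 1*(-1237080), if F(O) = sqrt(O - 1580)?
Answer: 1237080 + 2*I*sqrt(615) ≈ 1.2371e+6 + 49.598*I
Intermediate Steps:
F(O) = sqrt(-1580 + O)
F(-880) - 1*(-1237080) = sqrt(-1580 - 880) - 1*(-1237080) = sqrt(-2460) + 1237080 = 2*I*sqrt(615) + 1237080 = 1237080 + 2*I*sqrt(615)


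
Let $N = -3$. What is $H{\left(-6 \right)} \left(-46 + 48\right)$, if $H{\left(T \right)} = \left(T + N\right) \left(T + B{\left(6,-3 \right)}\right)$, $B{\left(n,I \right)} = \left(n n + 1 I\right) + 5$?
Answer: $-576$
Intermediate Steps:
$B{\left(n,I \right)} = 5 + I + n^{2}$ ($B{\left(n,I \right)} = \left(n^{2} + I\right) + 5 = \left(I + n^{2}\right) + 5 = 5 + I + n^{2}$)
$H{\left(T \right)} = \left(-3 + T\right) \left(38 + T\right)$ ($H{\left(T \right)} = \left(T - 3\right) \left(T + \left(5 - 3 + 6^{2}\right)\right) = \left(-3 + T\right) \left(T + \left(5 - 3 + 36\right)\right) = \left(-3 + T\right) \left(T + 38\right) = \left(-3 + T\right) \left(38 + T\right)$)
$H{\left(-6 \right)} \left(-46 + 48\right) = \left(-114 + \left(-6\right)^{2} + 35 \left(-6\right)\right) \left(-46 + 48\right) = \left(-114 + 36 - 210\right) 2 = \left(-288\right) 2 = -576$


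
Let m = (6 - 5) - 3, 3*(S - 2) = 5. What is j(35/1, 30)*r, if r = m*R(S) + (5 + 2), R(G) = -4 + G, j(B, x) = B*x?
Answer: 8050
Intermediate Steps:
S = 11/3 (S = 2 + (⅓)*5 = 2 + 5/3 = 11/3 ≈ 3.6667)
m = -2 (m = 1 - 3 = -2)
r = 23/3 (r = -2*(-4 + 11/3) + (5 + 2) = -2*(-⅓) + 7 = ⅔ + 7 = 23/3 ≈ 7.6667)
j(35/1, 30)*r = ((35/1)*30)*(23/3) = ((35*1)*30)*(23/3) = (35*30)*(23/3) = 1050*(23/3) = 8050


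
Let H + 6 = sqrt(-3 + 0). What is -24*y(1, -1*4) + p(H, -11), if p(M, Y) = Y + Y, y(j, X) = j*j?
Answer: -46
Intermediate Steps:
y(j, X) = j**2
H = -6 + I*sqrt(3) (H = -6 + sqrt(-3 + 0) = -6 + sqrt(-3) = -6 + I*sqrt(3) ≈ -6.0 + 1.732*I)
p(M, Y) = 2*Y
-24*y(1, -1*4) + p(H, -11) = -24*1**2 + 2*(-11) = -24*1 - 22 = -24 - 22 = -46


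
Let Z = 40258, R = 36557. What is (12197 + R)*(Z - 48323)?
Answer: -393201010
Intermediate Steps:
(12197 + R)*(Z - 48323) = (12197 + 36557)*(40258 - 48323) = 48754*(-8065) = -393201010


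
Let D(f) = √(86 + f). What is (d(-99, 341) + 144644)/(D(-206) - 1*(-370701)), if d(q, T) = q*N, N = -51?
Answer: 18497114931/45806410507 - 299386*I*√30/137419231521 ≈ 0.40381 - 1.1933e-5*I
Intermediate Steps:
d(q, T) = -51*q (d(q, T) = q*(-51) = -51*q)
(d(-99, 341) + 144644)/(D(-206) - 1*(-370701)) = (-51*(-99) + 144644)/(√(86 - 206) - 1*(-370701)) = (5049 + 144644)/(√(-120) + 370701) = 149693/(2*I*√30 + 370701) = 149693/(370701 + 2*I*√30)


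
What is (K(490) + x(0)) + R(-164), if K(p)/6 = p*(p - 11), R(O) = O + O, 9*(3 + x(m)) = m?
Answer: 1407929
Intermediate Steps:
x(m) = -3 + m/9
R(O) = 2*O
K(p) = 6*p*(-11 + p) (K(p) = 6*(p*(p - 11)) = 6*(p*(-11 + p)) = 6*p*(-11 + p))
(K(490) + x(0)) + R(-164) = (6*490*(-11 + 490) + (-3 + (⅑)*0)) + 2*(-164) = (6*490*479 + (-3 + 0)) - 328 = (1408260 - 3) - 328 = 1408257 - 328 = 1407929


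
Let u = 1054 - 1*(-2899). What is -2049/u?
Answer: -2049/3953 ≈ -0.51834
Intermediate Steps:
u = 3953 (u = 1054 + 2899 = 3953)
-2049/u = -2049/3953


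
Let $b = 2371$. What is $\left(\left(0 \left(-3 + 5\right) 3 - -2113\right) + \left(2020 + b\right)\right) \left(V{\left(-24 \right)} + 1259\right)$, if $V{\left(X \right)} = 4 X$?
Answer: $7564152$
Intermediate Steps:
$\left(\left(0 \left(-3 + 5\right) 3 - -2113\right) + \left(2020 + b\right)\right) \left(V{\left(-24 \right)} + 1259\right) = \left(\left(0 \left(-3 + 5\right) 3 - -2113\right) + \left(2020 + 2371\right)\right) \left(4 \left(-24\right) + 1259\right) = \left(\left(0 \cdot 2 \cdot 3 + 2113\right) + 4391\right) \left(-96 + 1259\right) = \left(\left(0 \cdot 6 + 2113\right) + 4391\right) 1163 = \left(\left(0 + 2113\right) + 4391\right) 1163 = \left(2113 + 4391\right) 1163 = 6504 \cdot 1163 = 7564152$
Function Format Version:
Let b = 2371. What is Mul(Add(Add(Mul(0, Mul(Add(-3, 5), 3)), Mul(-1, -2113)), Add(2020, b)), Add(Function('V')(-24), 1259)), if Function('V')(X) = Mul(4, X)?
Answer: 7564152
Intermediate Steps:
Mul(Add(Add(Mul(0, Mul(Add(-3, 5), 3)), Mul(-1, -2113)), Add(2020, b)), Add(Function('V')(-24), 1259)) = Mul(Add(Add(Mul(0, Mul(Add(-3, 5), 3)), Mul(-1, -2113)), Add(2020, 2371)), Add(Mul(4, -24), 1259)) = Mul(Add(Add(Mul(0, Mul(2, 3)), 2113), 4391), Add(-96, 1259)) = Mul(Add(Add(Mul(0, 6), 2113), 4391), 1163) = Mul(Add(Add(0, 2113), 4391), 1163) = Mul(Add(2113, 4391), 1163) = Mul(6504, 1163) = 7564152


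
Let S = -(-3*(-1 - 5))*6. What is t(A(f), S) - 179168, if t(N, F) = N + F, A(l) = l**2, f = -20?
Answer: -178876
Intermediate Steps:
S = -108 (S = -(-3*(-6))*6 = -18*6 = -1*108 = -108)
t(N, F) = F + N
t(A(f), S) - 179168 = (-108 + (-20)**2) - 179168 = (-108 + 400) - 179168 = 292 - 179168 = -178876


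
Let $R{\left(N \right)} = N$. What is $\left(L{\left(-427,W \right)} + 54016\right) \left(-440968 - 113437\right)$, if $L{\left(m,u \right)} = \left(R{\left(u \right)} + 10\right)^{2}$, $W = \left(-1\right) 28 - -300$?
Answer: $-74035243700$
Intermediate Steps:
$W = 272$ ($W = -28 + 300 = 272$)
$L{\left(m,u \right)} = \left(10 + u\right)^{2}$ ($L{\left(m,u \right)} = \left(u + 10\right)^{2} = \left(10 + u\right)^{2}$)
$\left(L{\left(-427,W \right)} + 54016\right) \left(-440968 - 113437\right) = \left(\left(10 + 272\right)^{2} + 54016\right) \left(-440968 - 113437\right) = \left(282^{2} + 54016\right) \left(-554405\right) = \left(79524 + 54016\right) \left(-554405\right) = 133540 \left(-554405\right) = -74035243700$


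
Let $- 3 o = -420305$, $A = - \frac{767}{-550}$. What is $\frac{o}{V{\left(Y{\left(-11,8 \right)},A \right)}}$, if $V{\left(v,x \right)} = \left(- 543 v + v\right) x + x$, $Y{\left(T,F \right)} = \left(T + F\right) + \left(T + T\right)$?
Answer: $\frac{231167750}{31180851} \approx 7.4138$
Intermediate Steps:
$Y{\left(T,F \right)} = F + 3 T$ ($Y{\left(T,F \right)} = \left(F + T\right) + 2 T = F + 3 T$)
$A = \frac{767}{550}$ ($A = \left(-767\right) \left(- \frac{1}{550}\right) = \frac{767}{550} \approx 1.3945$)
$o = \frac{420305}{3}$ ($o = \left(- \frac{1}{3}\right) \left(-420305\right) = \frac{420305}{3} \approx 1.401 \cdot 10^{5}$)
$V{\left(v,x \right)} = x - 542 v x$ ($V{\left(v,x \right)} = - 542 v x + x = x - 542 v x$)
$\frac{o}{V{\left(Y{\left(-11,8 \right)},A \right)}} = \frac{420305}{3 \frac{767 \left(1 - 542 \left(8 + 3 \left(-11\right)\right)\right)}{550}} = \frac{420305}{3 \frac{767 \left(1 - 542 \left(8 - 33\right)\right)}{550}} = \frac{420305}{3 \frac{767 \left(1 - -13550\right)}{550}} = \frac{420305}{3 \frac{767 \left(1 + 13550\right)}{550}} = \frac{420305}{3 \cdot \frac{767}{550} \cdot 13551} = \frac{420305}{3 \cdot \frac{10393617}{550}} = \frac{420305}{3} \cdot \frac{550}{10393617} = \frac{231167750}{31180851}$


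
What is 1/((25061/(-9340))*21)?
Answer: -9340/526281 ≈ -0.017747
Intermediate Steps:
1/((25061/(-9340))*21) = 1/((25061*(-1/9340))*21) = 1/(-25061/9340*21) = 1/(-526281/9340) = -9340/526281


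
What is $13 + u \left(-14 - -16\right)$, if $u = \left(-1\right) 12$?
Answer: $-11$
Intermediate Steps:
$u = -12$
$13 + u \left(-14 - -16\right) = 13 - 12 \left(-14 - -16\right) = 13 - 12 \left(-14 + 16\right) = 13 - 24 = -11$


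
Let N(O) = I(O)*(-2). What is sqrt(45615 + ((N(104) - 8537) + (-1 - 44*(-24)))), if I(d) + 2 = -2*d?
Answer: sqrt(38553) ≈ 196.35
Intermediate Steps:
I(d) = -2 - 2*d
N(O) = 4 + 4*O (N(O) = (-2 - 2*O)*(-2) = 4 + 4*O)
sqrt(45615 + ((N(104) - 8537) + (-1 - 44*(-24)))) = sqrt(45615 + (((4 + 4*104) - 8537) + (-1 - 44*(-24)))) = sqrt(45615 + (((4 + 416) - 8537) + (-1 + 1056))) = sqrt(45615 + ((420 - 8537) + 1055)) = sqrt(45615 + (-8117 + 1055)) = sqrt(45615 - 7062) = sqrt(38553)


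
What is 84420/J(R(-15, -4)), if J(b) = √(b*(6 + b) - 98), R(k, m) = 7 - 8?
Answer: -84420*I*√103/103 ≈ -8318.2*I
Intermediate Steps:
R(k, m) = -1
J(b) = √(-98 + b*(6 + b))
84420/J(R(-15, -4)) = 84420/(√(-98 + (-1)² + 6*(-1))) = 84420/(√(-98 + 1 - 6)) = 84420/(√(-103)) = 84420/((I*√103)) = 84420*(-I*√103/103) = -84420*I*√103/103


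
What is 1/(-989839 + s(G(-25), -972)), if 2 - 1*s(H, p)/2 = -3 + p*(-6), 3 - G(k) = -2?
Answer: -1/1001493 ≈ -9.9851e-7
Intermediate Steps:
G(k) = 5 (G(k) = 3 - 1*(-2) = 3 + 2 = 5)
s(H, p) = 10 + 12*p (s(H, p) = 4 - 2*(-3 + p*(-6)) = 4 - 2*(-3 - 6*p) = 4 + (6 + 12*p) = 10 + 12*p)
1/(-989839 + s(G(-25), -972)) = 1/(-989839 + (10 + 12*(-972))) = 1/(-989839 + (10 - 11664)) = 1/(-989839 - 11654) = 1/(-1001493) = -1/1001493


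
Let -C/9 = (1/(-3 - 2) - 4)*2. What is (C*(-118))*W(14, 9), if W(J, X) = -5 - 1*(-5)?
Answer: 0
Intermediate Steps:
W(J, X) = 0 (W(J, X) = -5 + 5 = 0)
C = 378/5 (C = -9*(1/(-3 - 2) - 4)*2 = -9*(1/(-5) - 4)*2 = -9*(-⅕ - 4)*2 = -(-189)*2/5 = -9*(-42/5) = 378/5 ≈ 75.600)
(C*(-118))*W(14, 9) = ((378/5)*(-118))*0 = -44604/5*0 = 0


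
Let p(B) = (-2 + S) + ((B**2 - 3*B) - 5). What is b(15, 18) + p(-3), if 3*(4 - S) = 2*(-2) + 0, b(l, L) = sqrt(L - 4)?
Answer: 49/3 + sqrt(14) ≈ 20.075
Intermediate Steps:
b(l, L) = sqrt(-4 + L)
S = 16/3 (S = 4 - (2*(-2) + 0)/3 = 4 - (-4 + 0)/3 = 4 - 1/3*(-4) = 4 + 4/3 = 16/3 ≈ 5.3333)
p(B) = -5/3 + B**2 - 3*B (p(B) = (-2 + 16/3) + ((B**2 - 3*B) - 5) = 10/3 + (-5 + B**2 - 3*B) = -5/3 + B**2 - 3*B)
b(15, 18) + p(-3) = sqrt(-4 + 18) + (-5/3 + (-3)**2 - 3*(-3)) = sqrt(14) + (-5/3 + 9 + 9) = sqrt(14) + 49/3 = 49/3 + sqrt(14)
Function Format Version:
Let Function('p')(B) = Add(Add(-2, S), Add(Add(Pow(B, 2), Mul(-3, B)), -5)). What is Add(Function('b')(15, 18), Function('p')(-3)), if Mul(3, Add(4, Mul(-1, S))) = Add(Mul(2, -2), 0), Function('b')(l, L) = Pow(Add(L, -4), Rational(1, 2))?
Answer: Add(Rational(49, 3), Pow(14, Rational(1, 2))) ≈ 20.075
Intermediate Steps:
Function('b')(l, L) = Pow(Add(-4, L), Rational(1, 2))
S = Rational(16, 3) (S = Add(4, Mul(Rational(-1, 3), Add(Mul(2, -2), 0))) = Add(4, Mul(Rational(-1, 3), Add(-4, 0))) = Add(4, Mul(Rational(-1, 3), -4)) = Add(4, Rational(4, 3)) = Rational(16, 3) ≈ 5.3333)
Function('p')(B) = Add(Rational(-5, 3), Pow(B, 2), Mul(-3, B)) (Function('p')(B) = Add(Add(-2, Rational(16, 3)), Add(Add(Pow(B, 2), Mul(-3, B)), -5)) = Add(Rational(10, 3), Add(-5, Pow(B, 2), Mul(-3, B))) = Add(Rational(-5, 3), Pow(B, 2), Mul(-3, B)))
Add(Function('b')(15, 18), Function('p')(-3)) = Add(Pow(Add(-4, 18), Rational(1, 2)), Add(Rational(-5, 3), Pow(-3, 2), Mul(-3, -3))) = Add(Pow(14, Rational(1, 2)), Add(Rational(-5, 3), 9, 9)) = Add(Pow(14, Rational(1, 2)), Rational(49, 3)) = Add(Rational(49, 3), Pow(14, Rational(1, 2)))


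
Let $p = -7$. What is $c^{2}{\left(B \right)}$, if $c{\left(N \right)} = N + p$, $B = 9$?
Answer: $4$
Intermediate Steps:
$c{\left(N \right)} = -7 + N$ ($c{\left(N \right)} = N - 7 = -7 + N$)
$c^{2}{\left(B \right)} = \left(-7 + 9\right)^{2} = 2^{2} = 4$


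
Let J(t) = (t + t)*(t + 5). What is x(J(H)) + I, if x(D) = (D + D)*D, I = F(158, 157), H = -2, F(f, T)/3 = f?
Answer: 762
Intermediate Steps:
F(f, T) = 3*f
I = 474 (I = 3*158 = 474)
J(t) = 2*t*(5 + t) (J(t) = (2*t)*(5 + t) = 2*t*(5 + t))
x(D) = 2*D² (x(D) = (2*D)*D = 2*D²)
x(J(H)) + I = 2*(2*(-2)*(5 - 2))² + 474 = 2*(2*(-2)*3)² + 474 = 2*(-12)² + 474 = 2*144 + 474 = 288 + 474 = 762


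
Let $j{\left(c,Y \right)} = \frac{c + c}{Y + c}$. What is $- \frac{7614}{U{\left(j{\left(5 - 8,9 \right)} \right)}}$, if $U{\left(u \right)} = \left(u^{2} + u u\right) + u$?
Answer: $-7614$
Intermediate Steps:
$j{\left(c,Y \right)} = \frac{2 c}{Y + c}$
$U{\left(u \right)} = u + 2 u^{2}$ ($U{\left(u \right)} = \left(u^{2} + u^{2}\right) + u = 2 u^{2} + u = u + 2 u^{2}$)
$- \frac{7614}{U{\left(j{\left(5 - 8,9 \right)} \right)}} = - \frac{7614}{\frac{2 \left(5 - 8\right)}{9 + \left(5 - 8\right)} \left(1 + 2 \frac{2 \left(5 - 8\right)}{9 + \left(5 - 8\right)}\right)} = - \frac{7614}{2 \left(-3\right) \frac{1}{9 - 3} \left(1 + 2 \cdot 2 \left(-3\right) \frac{1}{9 - 3}\right)} = - \frac{7614}{2 \left(-3\right) \frac{1}{6} \left(1 + 2 \cdot 2 \left(-3\right) \frac{1}{6}\right)} = - \frac{7614}{\left(-1\right) \left(1 + 2 \left(-1\right)\right)} = - \frac{7614}{\left(-1\right) \left(1 - 2\right)} = - \frac{7614}{\left(-1\right) \left(-1\right)} = - \frac{7614}{1} = \left(-7614\right) 1 = -7614$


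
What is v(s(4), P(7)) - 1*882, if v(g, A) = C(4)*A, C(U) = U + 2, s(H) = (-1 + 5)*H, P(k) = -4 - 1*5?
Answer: -936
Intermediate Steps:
P(k) = -9 (P(k) = -4 - 5 = -9)
s(H) = 4*H
C(U) = 2 + U
v(g, A) = 6*A (v(g, A) = (2 + 4)*A = 6*A)
v(s(4), P(7)) - 1*882 = 6*(-9) - 1*882 = -54 - 882 = -936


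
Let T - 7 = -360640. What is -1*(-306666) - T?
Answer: 667299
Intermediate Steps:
T = -360633 (T = 7 - 360640 = -360633)
-1*(-306666) - T = -1*(-306666) - 1*(-360633) = 306666 + 360633 = 667299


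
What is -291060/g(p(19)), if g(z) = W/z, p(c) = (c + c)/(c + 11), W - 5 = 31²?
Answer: -8778/23 ≈ -381.65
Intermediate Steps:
W = 966 (W = 5 + 31² = 5 + 961 = 966)
p(c) = 2*c/(11 + c) (p(c) = (2*c)/(11 + c) = 2*c/(11 + c))
g(z) = 966/z
-291060/g(p(19)) = -291060*19/(483*(11 + 19)) = -291060/(966/((2*19/30))) = -291060/(966/((2*19*(1/30)))) = -291060/(966/(19/15)) = -291060/(966*(15/19)) = -291060/14490/19 = -291060*19/14490 = -8778/23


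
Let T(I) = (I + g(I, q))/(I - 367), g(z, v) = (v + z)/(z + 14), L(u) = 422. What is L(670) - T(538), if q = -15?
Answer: 39535925/94392 ≈ 418.85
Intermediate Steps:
g(z, v) = (v + z)/(14 + z)
T(I) = (I + (-15 + I)/(14 + I))/(-367 + I) (T(I) = (I + (-15 + I)/(14 + I))/(I - 367) = (I + (-15 + I)/(14 + I))/(-367 + I))
L(670) - T(538) = 422 - (-15 + 538 + 538*(14 + 538))/((-367 + 538)*(14 + 538)) = 422 - (-15 + 538 + 538*552)/(171*552) = 422 - (-15 + 538 + 296976)/(171*552) = 422 - 297499/(171*552) = 422 - 1*297499/94392 = 422 - 297499/94392 = 39535925/94392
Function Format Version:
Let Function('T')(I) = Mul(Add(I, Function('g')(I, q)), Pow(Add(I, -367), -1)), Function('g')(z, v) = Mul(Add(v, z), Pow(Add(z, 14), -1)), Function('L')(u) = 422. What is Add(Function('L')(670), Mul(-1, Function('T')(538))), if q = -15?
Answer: Rational(39535925, 94392) ≈ 418.85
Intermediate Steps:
Function('g')(z, v) = Mul(Pow(Add(14, z), -1), Add(v, z)) (Function('g')(z, v) = Mul(Add(v, z), Pow(Add(14, z), -1)) = Mul(Pow(Add(14, z), -1), Add(v, z)))
Function('T')(I) = Mul(Pow(Add(-367, I), -1), Add(I, Mul(Pow(Add(14, I), -1), Add(-15, I)))) (Function('T')(I) = Mul(Add(I, Mul(Pow(Add(14, I), -1), Add(-15, I))), Pow(Add(I, -367), -1)) = Mul(Add(I, Mul(Pow(Add(14, I), -1), Add(-15, I))), Pow(Add(-367, I), -1)) = Mul(Pow(Add(-367, I), -1), Add(I, Mul(Pow(Add(14, I), -1), Add(-15, I)))))
Add(Function('L')(670), Mul(-1, Function('T')(538))) = Add(422, Mul(-1, Mul(Pow(Add(-367, 538), -1), Pow(Add(14, 538), -1), Add(-15, 538, Mul(538, Add(14, 538)))))) = Add(422, Mul(-1, Mul(Pow(171, -1), Pow(552, -1), Add(-15, 538, Mul(538, 552))))) = Add(422, Mul(-1, Mul(Rational(1, 171), Rational(1, 552), Add(-15, 538, 296976)))) = Add(422, Mul(-1, Mul(Rational(1, 171), Rational(1, 552), 297499))) = Add(422, Mul(-1, Rational(297499, 94392))) = Add(422, Rational(-297499, 94392)) = Rational(39535925, 94392)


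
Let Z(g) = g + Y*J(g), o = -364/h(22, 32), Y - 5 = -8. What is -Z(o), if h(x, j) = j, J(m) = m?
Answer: -91/4 ≈ -22.750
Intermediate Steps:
Y = -3 (Y = 5 - 8 = -3)
o = -91/8 (o = -364/32 = -364*1/32 = -91/8 ≈ -11.375)
Z(g) = -2*g (Z(g) = g - 3*g = -2*g)
-Z(o) = -(-2)*(-91)/8 = -1*91/4 = -91/4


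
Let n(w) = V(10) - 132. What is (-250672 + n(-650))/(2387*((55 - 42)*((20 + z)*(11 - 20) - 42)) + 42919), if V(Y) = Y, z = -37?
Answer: -125397/1743680 ≈ -0.071915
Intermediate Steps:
n(w) = -122 (n(w) = 10 - 132 = -122)
(-250672 + n(-650))/(2387*((55 - 42)*((20 + z)*(11 - 20) - 42)) + 42919) = (-250672 - 122)/(2387*((55 - 42)*((20 - 37)*(11 - 20) - 42)) + 42919) = -250794/(2387*(13*(-17*(-9) - 42)) + 42919) = -250794/(2387*(13*(153 - 42)) + 42919) = -250794/(2387*(13*111) + 42919) = -250794/(2387*1443 + 42919) = -250794/(3444441 + 42919) = -250794/3487360 = -250794*1/3487360 = -125397/1743680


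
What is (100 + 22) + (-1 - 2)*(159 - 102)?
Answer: -49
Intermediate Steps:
(100 + 22) + (-1 - 2)*(159 - 102) = 122 - 3*57 = 122 - 171 = -49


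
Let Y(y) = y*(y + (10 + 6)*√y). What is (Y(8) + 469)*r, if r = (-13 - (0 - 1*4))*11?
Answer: -52767 - 25344*√2 ≈ -88609.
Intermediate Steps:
Y(y) = y*(y + 16*√y)
r = -99 (r = (-13 - (0 - 4))*11 = (-13 - 1*(-4))*11 = (-13 + 4)*11 = -9*11 = -99)
(Y(8) + 469)*r = ((8² + 16*8^(3/2)) + 469)*(-99) = ((64 + 16*(16*√2)) + 469)*(-99) = ((64 + 256*√2) + 469)*(-99) = (533 + 256*√2)*(-99) = -52767 - 25344*√2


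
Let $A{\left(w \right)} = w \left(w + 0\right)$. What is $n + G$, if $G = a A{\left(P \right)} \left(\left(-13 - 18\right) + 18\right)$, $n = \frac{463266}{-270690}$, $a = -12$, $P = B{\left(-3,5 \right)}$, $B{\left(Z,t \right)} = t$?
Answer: $\frac{175871289}{45115} \approx 3898.3$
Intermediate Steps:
$P = 5$
$A{\left(w \right)} = w^{2}$ ($A{\left(w \right)} = w w = w^{2}$)
$n = - \frac{77211}{45115}$ ($n = 463266 \left(- \frac{1}{270690}\right) = - \frac{77211}{45115} \approx -1.7114$)
$G = 3900$ ($G = - 12 \cdot 5^{2} \left(\left(-13 - 18\right) + 18\right) = \left(-12\right) 25 \left(-31 + 18\right) = \left(-300\right) \left(-13\right) = 3900$)
$n + G = - \frac{77211}{45115} + 3900 = \frac{175871289}{45115}$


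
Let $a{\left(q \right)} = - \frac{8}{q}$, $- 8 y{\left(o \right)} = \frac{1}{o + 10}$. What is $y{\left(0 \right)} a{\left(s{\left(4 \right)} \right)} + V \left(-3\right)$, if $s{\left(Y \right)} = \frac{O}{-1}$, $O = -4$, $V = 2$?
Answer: $- \frac{239}{40} \approx -5.975$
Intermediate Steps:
$y{\left(o \right)} = - \frac{1}{8 \left(10 + o\right)}$ ($y{\left(o \right)} = - \frac{1}{8 \left(o + 10\right)} = - \frac{1}{8 \left(10 + o\right)}$)
$s{\left(Y \right)} = 4$ ($s{\left(Y \right)} = - \frac{4}{-1} = \left(-4\right) \left(-1\right) = 4$)
$y{\left(0 \right)} a{\left(s{\left(4 \right)} \right)} + V \left(-3\right) = - \frac{1}{80 + 8 \cdot 0} \left(- \frac{8}{4}\right) + 2 \left(-3\right) = - \frac{1}{80 + 0} \left(\left(-8\right) \frac{1}{4}\right) - 6 = - \frac{1}{80} \left(-2\right) - 6 = \left(-1\right) \frac{1}{80} \left(-2\right) - 6 = \left(- \frac{1}{80}\right) \left(-2\right) - 6 = \frac{1}{40} - 6 = - \frac{239}{40}$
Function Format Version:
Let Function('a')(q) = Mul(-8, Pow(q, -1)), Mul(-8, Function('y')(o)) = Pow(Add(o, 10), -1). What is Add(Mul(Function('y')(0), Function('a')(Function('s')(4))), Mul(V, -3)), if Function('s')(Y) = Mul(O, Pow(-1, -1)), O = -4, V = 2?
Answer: Rational(-239, 40) ≈ -5.9750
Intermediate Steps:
Function('y')(o) = Mul(Rational(-1, 8), Pow(Add(10, o), -1)) (Function('y')(o) = Mul(Rational(-1, 8), Pow(Add(o, 10), -1)) = Mul(Rational(-1, 8), Pow(Add(10, o), -1)))
Function('s')(Y) = 4 (Function('s')(Y) = Mul(-4, Pow(-1, -1)) = Mul(-4, -1) = 4)
Add(Mul(Function('y')(0), Function('a')(Function('s')(4))), Mul(V, -3)) = Add(Mul(Mul(-1, Pow(Add(80, Mul(8, 0)), -1)), Mul(-8, Pow(4, -1))), Mul(2, -3)) = Add(Mul(Mul(-1, Pow(Add(80, 0), -1)), Mul(-8, Rational(1, 4))), -6) = Add(Mul(Mul(-1, Pow(80, -1)), -2), -6) = Add(Mul(Mul(-1, Rational(1, 80)), -2), -6) = Add(Mul(Rational(-1, 80), -2), -6) = Add(Rational(1, 40), -6) = Rational(-239, 40)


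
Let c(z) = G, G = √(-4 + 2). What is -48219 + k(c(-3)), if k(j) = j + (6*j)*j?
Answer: -48231 + I*√2 ≈ -48231.0 + 1.4142*I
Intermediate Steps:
G = I*√2 (G = √(-2) = I*√2 ≈ 1.4142*I)
c(z) = I*√2
k(j) = j + 6*j²
-48219 + k(c(-3)) = -48219 + (I*√2)*(1 + 6*(I*√2)) = -48219 + (I*√2)*(1 + 6*I*√2) = -48219 + I*√2*(1 + 6*I*√2)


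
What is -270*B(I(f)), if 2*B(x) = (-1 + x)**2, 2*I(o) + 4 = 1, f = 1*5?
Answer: -3375/4 ≈ -843.75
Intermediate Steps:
f = 5
I(o) = -3/2 (I(o) = -2 + (1/2)*1 = -2 + 1/2 = -3/2)
B(x) = (-1 + x)**2/2
-270*B(I(f)) = -135*(-1 - 3/2)**2 = -135*(-5/2)**2 = -135*25/4 = -270*25/8 = -3375/4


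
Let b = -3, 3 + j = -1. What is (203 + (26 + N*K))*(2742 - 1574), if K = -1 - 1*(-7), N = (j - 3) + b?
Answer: 197392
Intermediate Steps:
j = -4 (j = -3 - 1 = -4)
N = -10 (N = (-4 - 3) - 3 = -7 - 3 = -10)
K = 6 (K = -1 + 7 = 6)
(203 + (26 + N*K))*(2742 - 1574) = (203 + (26 - 10*6))*(2742 - 1574) = (203 + (26 - 60))*1168 = (203 - 34)*1168 = 169*1168 = 197392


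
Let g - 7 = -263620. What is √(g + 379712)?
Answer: √116099 ≈ 340.73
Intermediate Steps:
g = -263613 (g = 7 - 263620 = -263613)
√(g + 379712) = √(-263613 + 379712) = √116099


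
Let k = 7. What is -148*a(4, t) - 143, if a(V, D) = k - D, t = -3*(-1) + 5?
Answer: 5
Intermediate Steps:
t = 8 (t = 3 + 5 = 8)
a(V, D) = 7 - D
-148*a(4, t) - 143 = -148*(7 - 1*8) - 143 = -148*(7 - 8) - 143 = -148*(-1) - 143 = 148 - 143 = 5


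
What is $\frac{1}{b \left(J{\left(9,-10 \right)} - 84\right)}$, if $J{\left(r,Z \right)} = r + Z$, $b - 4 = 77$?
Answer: $- \frac{1}{6885} \approx -0.00014524$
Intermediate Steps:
$b = 81$ ($b = 4 + 77 = 81$)
$J{\left(r,Z \right)} = Z + r$
$\frac{1}{b \left(J{\left(9,-10 \right)} - 84\right)} = \frac{1}{81 \left(\left(-10 + 9\right) - 84\right)} = \frac{1}{81 \left(-1 - 84\right)} = \frac{1}{81 \left(-85\right)} = \frac{1}{-6885} = - \frac{1}{6885}$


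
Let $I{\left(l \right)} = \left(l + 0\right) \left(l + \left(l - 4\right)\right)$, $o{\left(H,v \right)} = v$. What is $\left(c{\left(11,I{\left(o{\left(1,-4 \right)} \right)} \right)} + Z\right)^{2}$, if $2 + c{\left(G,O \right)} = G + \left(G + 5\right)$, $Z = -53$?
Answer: $784$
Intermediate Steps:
$I{\left(l \right)} = l \left(-4 + 2 l\right)$ ($I{\left(l \right)} = l \left(l + \left(-4 + l\right)\right) = l \left(-4 + 2 l\right)$)
$c{\left(G,O \right)} = 3 + 2 G$ ($c{\left(G,O \right)} = -2 + \left(G + \left(G + 5\right)\right) = -2 + \left(G + \left(5 + G\right)\right) = -2 + \left(5 + 2 G\right) = 3 + 2 G$)
$\left(c{\left(11,I{\left(o{\left(1,-4 \right)} \right)} \right)} + Z\right)^{2} = \left(\left(3 + 2 \cdot 11\right) - 53\right)^{2} = \left(\left(3 + 22\right) - 53\right)^{2} = \left(25 - 53\right)^{2} = \left(-28\right)^{2} = 784$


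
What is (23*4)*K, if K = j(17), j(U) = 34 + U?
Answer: 4692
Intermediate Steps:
K = 51 (K = 34 + 17 = 51)
(23*4)*K = (23*4)*51 = 92*51 = 4692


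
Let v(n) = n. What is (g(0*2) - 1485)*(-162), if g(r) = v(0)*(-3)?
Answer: 240570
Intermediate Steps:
g(r) = 0 (g(r) = 0*(-3) = 0)
(g(0*2) - 1485)*(-162) = (0 - 1485)*(-162) = -1485*(-162) = 240570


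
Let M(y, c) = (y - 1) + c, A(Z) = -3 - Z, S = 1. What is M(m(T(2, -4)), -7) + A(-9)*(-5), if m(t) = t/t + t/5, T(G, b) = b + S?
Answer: -188/5 ≈ -37.600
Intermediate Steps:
T(G, b) = 1 + b (T(G, b) = b + 1 = 1 + b)
m(t) = 1 + t/5 (m(t) = 1 + t*(1/5) = 1 + t/5)
M(y, c) = -1 + c + y (M(y, c) = (-1 + y) + c = -1 + c + y)
M(m(T(2, -4)), -7) + A(-9)*(-5) = (-1 - 7 + (1 + (1 - 4)/5)) + (-3 - 1*(-9))*(-5) = (-1 - 7 + (1 + (1/5)*(-3))) + (-3 + 9)*(-5) = (-1 - 7 + (1 - 3/5)) + 6*(-5) = (-1 - 7 + 2/5) - 30 = -38/5 - 30 = -188/5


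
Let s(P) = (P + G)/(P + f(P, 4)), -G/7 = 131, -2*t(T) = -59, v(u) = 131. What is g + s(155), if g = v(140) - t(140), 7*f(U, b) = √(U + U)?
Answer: 488901/5062 + 1778*√310/392305 ≈ 96.662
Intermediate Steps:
f(U, b) = √2*√U/7 (f(U, b) = √(U + U)/7 = √(2*U)/7 = (√2*√U)/7 = √2*√U/7)
t(T) = 59/2 (t(T) = -½*(-59) = 59/2)
G = -917 (G = -7*131 = -917)
g = 203/2 (g = 131 - 1*59/2 = 131 - 59/2 = 203/2 ≈ 101.50)
s(P) = (-917 + P)/(P + √2*√P/7) (s(P) = (P - 917)/(P + √2*√P/7) = (-917 + P)/(P + √2*√P/7))
g + s(155) = 203/2 + 7*(-917 + 155)/(7*155 + √2*√155) = 203/2 + 7*(-762)/(1085 + √310) = 203/2 - 5334/(1085 + √310)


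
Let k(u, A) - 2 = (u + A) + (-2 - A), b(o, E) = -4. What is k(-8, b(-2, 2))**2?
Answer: 64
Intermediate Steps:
k(u, A) = u (k(u, A) = 2 + ((u + A) + (-2 - A)) = 2 + ((A + u) + (-2 - A)) = 2 + (-2 + u) = u)
k(-8, b(-2, 2))**2 = (-8)**2 = 64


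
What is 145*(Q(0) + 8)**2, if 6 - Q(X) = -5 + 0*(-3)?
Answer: 52345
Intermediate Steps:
Q(X) = 11 (Q(X) = 6 - (-5 + 0*(-3)) = 6 - (-5 + 0) = 6 - 1*(-5) = 6 + 5 = 11)
145*(Q(0) + 8)**2 = 145*(11 + 8)**2 = 145*19**2 = 145*361 = 52345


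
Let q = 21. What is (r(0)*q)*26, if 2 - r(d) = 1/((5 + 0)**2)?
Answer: 26754/25 ≈ 1070.2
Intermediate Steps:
r(d) = 49/25 (r(d) = 2 - 1/((5 + 0)**2) = 2 - 1/(5**2) = 2 - 1/25 = 49/25)
(r(0)*q)*26 = ((49/25)*21)*26 = (1029/25)*26 = 26754/25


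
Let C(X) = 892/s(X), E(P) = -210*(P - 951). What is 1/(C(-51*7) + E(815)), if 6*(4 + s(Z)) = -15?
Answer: 13/369496 ≈ 3.5183e-5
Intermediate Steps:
s(Z) = -13/2 (s(Z) = -4 + (1/6)*(-15) = -4 - 5/2 = -13/2)
E(P) = 199710 - 210*P (E(P) = -210*(-951 + P) = 199710 - 210*P)
C(X) = -1784/13 (C(X) = 892/(-13/2) = 892*(-2/13) = -1784/13)
1/(C(-51*7) + E(815)) = 1/(-1784/13 + (199710 - 210*815)) = 1/(-1784/13 + (199710 - 171150)) = 1/(-1784/13 + 28560) = 1/(369496/13) = 13/369496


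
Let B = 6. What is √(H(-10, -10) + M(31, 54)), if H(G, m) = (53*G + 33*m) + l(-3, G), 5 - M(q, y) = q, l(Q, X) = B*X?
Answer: I*√946 ≈ 30.757*I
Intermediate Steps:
l(Q, X) = 6*X
M(q, y) = 5 - q
H(G, m) = 33*m + 59*G (H(G, m) = (53*G + 33*m) + 6*G = (33*m + 53*G) + 6*G = 33*m + 59*G)
√(H(-10, -10) + M(31, 54)) = √((33*(-10) + 59*(-10)) + (5 - 1*31)) = √((-330 - 590) + (5 - 31)) = √(-920 - 26) = √(-946) = I*√946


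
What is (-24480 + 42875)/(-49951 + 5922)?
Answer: -18395/44029 ≈ -0.41779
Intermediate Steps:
(-24480 + 42875)/(-49951 + 5922) = 18395/(-44029) = 18395*(-1/44029) = -18395/44029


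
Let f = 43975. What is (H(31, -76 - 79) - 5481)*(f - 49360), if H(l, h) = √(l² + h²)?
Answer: 29515185 - 166935*√26 ≈ 2.8664e+7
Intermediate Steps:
H(l, h) = √(h² + l²)
(H(31, -76 - 79) - 5481)*(f - 49360) = (√((-76 - 79)² + 31²) - 5481)*(43975 - 49360) = (√((-155)² + 961) - 5481)*(-5385) = (√(24025 + 961) - 5481)*(-5385) = (√24986 - 5481)*(-5385) = (31*√26 - 5481)*(-5385) = (-5481 + 31*√26)*(-5385) = 29515185 - 166935*√26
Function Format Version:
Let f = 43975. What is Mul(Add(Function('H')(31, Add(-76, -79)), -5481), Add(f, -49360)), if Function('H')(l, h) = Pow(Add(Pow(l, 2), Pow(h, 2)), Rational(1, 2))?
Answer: Add(29515185, Mul(-166935, Pow(26, Rational(1, 2)))) ≈ 2.8664e+7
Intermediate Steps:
Function('H')(l, h) = Pow(Add(Pow(h, 2), Pow(l, 2)), Rational(1, 2))
Mul(Add(Function('H')(31, Add(-76, -79)), -5481), Add(f, -49360)) = Mul(Add(Pow(Add(Pow(Add(-76, -79), 2), Pow(31, 2)), Rational(1, 2)), -5481), Add(43975, -49360)) = Mul(Add(Pow(Add(Pow(-155, 2), 961), Rational(1, 2)), -5481), -5385) = Mul(Add(Pow(Add(24025, 961), Rational(1, 2)), -5481), -5385) = Mul(Add(Pow(24986, Rational(1, 2)), -5481), -5385) = Mul(Add(Mul(31, Pow(26, Rational(1, 2))), -5481), -5385) = Mul(Add(-5481, Mul(31, Pow(26, Rational(1, 2)))), -5385) = Add(29515185, Mul(-166935, Pow(26, Rational(1, 2))))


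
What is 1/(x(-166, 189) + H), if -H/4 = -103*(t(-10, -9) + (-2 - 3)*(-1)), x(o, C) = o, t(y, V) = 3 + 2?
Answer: 1/3954 ≈ 0.00025291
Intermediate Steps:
t(y, V) = 5
H = 4120 (H = -(-412)*(5 + (-2 - 3)*(-1)) = -(-412)*(5 - 5*(-1)) = -(-412)*(5 + 5) = -(-412)*10 = -4*(-1030) = 4120)
1/(x(-166, 189) + H) = 1/(-166 + 4120) = 1/3954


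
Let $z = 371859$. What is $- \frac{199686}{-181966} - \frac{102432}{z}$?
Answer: $\frac{9269315827}{11277615799} \approx 0.82192$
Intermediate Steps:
$- \frac{199686}{-181966} - \frac{102432}{z} = - \frac{199686}{-181966} - \frac{102432}{371859} = \left(-199686\right) \left(- \frac{1}{181966}\right) - \frac{34144}{123953} = \frac{99843}{90983} - \frac{34144}{123953} = \frac{9269315827}{11277615799}$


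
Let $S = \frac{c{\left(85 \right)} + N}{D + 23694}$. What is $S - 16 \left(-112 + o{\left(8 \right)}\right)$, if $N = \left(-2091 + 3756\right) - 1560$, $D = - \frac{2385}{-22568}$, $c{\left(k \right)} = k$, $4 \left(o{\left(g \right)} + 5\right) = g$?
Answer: $\frac{983904869600}{534728577} \approx 1840.0$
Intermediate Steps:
$o{\left(g \right)} = -5 + \frac{g}{4}$
$D = \frac{2385}{22568}$ ($D = \left(-2385\right) \left(- \frac{1}{22568}\right) = \frac{2385}{22568} \approx 0.10568$)
$N = 105$ ($N = 1665 - 1560 = 105$)
$S = \frac{4287920}{534728577}$ ($S = \frac{85 + 105}{\frac{2385}{22568} + 23694} = \frac{190}{\frac{534728577}{22568}} = 190 \cdot \frac{22568}{534728577} = \frac{4287920}{534728577} \approx 0.0080189$)
$S - 16 \left(-112 + o{\left(8 \right)}\right) = \frac{4287920}{534728577} - 16 \left(-112 + \left(-5 + \frac{1}{4} \cdot 8\right)\right) = \frac{4287920}{534728577} - 16 \left(-112 + \left(-5 + 2\right)\right) = \frac{4287920}{534728577} - 16 \left(-112 - 3\right) = \frac{4287920}{534728577} - -1840 = \frac{4287920}{534728577} + 1840 = \frac{983904869600}{534728577}$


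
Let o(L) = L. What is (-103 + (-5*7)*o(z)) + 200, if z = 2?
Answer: 27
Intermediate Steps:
(-103 + (-5*7)*o(z)) + 200 = (-103 - 5*7*2) + 200 = (-103 - 35*2) + 200 = (-103 - 70) + 200 = -173 + 200 = 27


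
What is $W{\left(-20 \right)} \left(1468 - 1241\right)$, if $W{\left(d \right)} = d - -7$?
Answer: $-2951$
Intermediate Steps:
$W{\left(d \right)} = 7 + d$ ($W{\left(d \right)} = d + 7 = 7 + d$)
$W{\left(-20 \right)} \left(1468 - 1241\right) = \left(7 - 20\right) \left(1468 - 1241\right) = \left(-13\right) 227 = -2951$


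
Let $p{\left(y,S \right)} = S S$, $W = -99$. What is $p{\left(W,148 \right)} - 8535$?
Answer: $13369$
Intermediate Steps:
$p{\left(y,S \right)} = S^{2}$
$p{\left(W,148 \right)} - 8535 = 148^{2} - 8535 = 21904 - 8535 = 13369$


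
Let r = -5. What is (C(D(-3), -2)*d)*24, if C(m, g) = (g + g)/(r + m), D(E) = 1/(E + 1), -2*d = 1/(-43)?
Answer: 96/473 ≈ 0.20296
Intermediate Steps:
d = 1/86 (d = -½/(-43) = -½*(-1/43) = 1/86 ≈ 0.011628)
D(E) = 1/(1 + E)
C(m, g) = 2*g/(-5 + m) (C(m, g) = (g + g)/(-5 + m) = (2*g)/(-5 + m) = 2*g/(-5 + m))
(C(D(-3), -2)*d)*24 = ((2*(-2)/(-5 + 1/(1 - 3)))*(1/86))*24 = ((2*(-2)/(-5 + 1/(-2)))*(1/86))*24 = ((2*(-2)/(-5 - ½))*(1/86))*24 = ((2*(-2)/(-11/2))*(1/86))*24 = ((2*(-2)*(-2/11))*(1/86))*24 = ((8/11)*(1/86))*24 = (4/473)*24 = 96/473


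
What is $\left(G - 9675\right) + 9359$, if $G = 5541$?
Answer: $5225$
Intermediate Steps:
$\left(G - 9675\right) + 9359 = \left(5541 - 9675\right) + 9359 = -4134 + 9359 = 5225$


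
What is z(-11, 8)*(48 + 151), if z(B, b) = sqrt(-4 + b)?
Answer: 398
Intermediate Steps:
z(-11, 8)*(48 + 151) = sqrt(-4 + 8)*(48 + 151) = sqrt(4)*199 = 2*199 = 398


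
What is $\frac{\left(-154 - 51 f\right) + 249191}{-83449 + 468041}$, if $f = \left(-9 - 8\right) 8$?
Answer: $\frac{255973}{384592} \approx 0.66557$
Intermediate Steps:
$f = -136$ ($f = \left(-17\right) 8 = -136$)
$\frac{\left(-154 - 51 f\right) + 249191}{-83449 + 468041} = \frac{\left(-154 - -6936\right) + 249191}{-83449 + 468041} = \frac{\left(-154 + 6936\right) + 249191}{384592} = \left(6782 + 249191\right) \frac{1}{384592} = 255973 \cdot \frac{1}{384592} = \frac{255973}{384592}$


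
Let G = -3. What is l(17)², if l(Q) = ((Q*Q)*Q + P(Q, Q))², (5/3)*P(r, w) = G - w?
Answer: 576950840079601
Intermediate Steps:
P(r, w) = -9/5 - 3*w/5 (P(r, w) = 3*(-3 - w)/5 = -9/5 - 3*w/5)
l(Q) = (-9/5 + Q³ - 3*Q/5)² (l(Q) = ((Q*Q)*Q + (-9/5 - 3*Q/5))² = (Q²*Q + (-9/5 - 3*Q/5))² = (Q³ + (-9/5 - 3*Q/5))² = (-9/5 + Q³ - 3*Q/5)²)
l(17)² = ((9 - 5*17³ + 3*17)²/25)² = ((9 - 5*4913 + 51)²/25)² = ((9 - 24565 + 51)²/25)² = ((1/25)*(-24505)²)² = ((1/25)*600495025)² = 24019801² = 576950840079601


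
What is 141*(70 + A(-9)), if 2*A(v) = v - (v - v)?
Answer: 18471/2 ≈ 9235.5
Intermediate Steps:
A(v) = v/2 (A(v) = (v - (v - v))/2 = (v - 1*0)/2 = (v + 0)/2 = v/2)
141*(70 + A(-9)) = 141*(70 + (½)*(-9)) = 141*(70 - 9/2) = 141*(131/2) = 18471/2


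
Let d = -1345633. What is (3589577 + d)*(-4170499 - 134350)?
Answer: -9659840084456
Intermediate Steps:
(3589577 + d)*(-4170499 - 134350) = (3589577 - 1345633)*(-4170499 - 134350) = 2243944*(-4304849) = -9659840084456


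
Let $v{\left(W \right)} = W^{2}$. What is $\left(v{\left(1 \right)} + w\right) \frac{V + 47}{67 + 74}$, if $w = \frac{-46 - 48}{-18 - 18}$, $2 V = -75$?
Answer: $\frac{1235}{5076} \approx 0.2433$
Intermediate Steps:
$V = - \frac{75}{2}$ ($V = \frac{1}{2} \left(-75\right) = - \frac{75}{2} \approx -37.5$)
$w = \frac{47}{18}$ ($w = - \frac{94}{-36} = \left(-94\right) \left(- \frac{1}{36}\right) = \frac{47}{18} \approx 2.6111$)
$\left(v{\left(1 \right)} + w\right) \frac{V + 47}{67 + 74} = \left(1^{2} + \frac{47}{18}\right) \frac{- \frac{75}{2} + 47}{67 + 74} = \left(1 + \frac{47}{18}\right) \frac{19}{2 \cdot 141} = \frac{65 \cdot \frac{19}{2} \cdot \frac{1}{141}}{18} = \frac{65}{18} \cdot \frac{19}{282} = \frac{1235}{5076}$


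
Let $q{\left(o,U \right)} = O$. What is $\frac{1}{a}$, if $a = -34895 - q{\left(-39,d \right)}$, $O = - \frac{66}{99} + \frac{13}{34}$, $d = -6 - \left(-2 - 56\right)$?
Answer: $- \frac{102}{3559261} \approx -2.8658 \cdot 10^{-5}$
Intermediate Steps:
$d = 52$ ($d = -6 - -58 = -6 + 58 = 52$)
$O = - \frac{29}{102}$ ($O = \left(-66\right) \frac{1}{99} + 13 \cdot \frac{1}{34} = - \frac{2}{3} + \frac{13}{34} = - \frac{29}{102} \approx -0.28431$)
$q{\left(o,U \right)} = - \frac{29}{102}$
$a = - \frac{3559261}{102}$ ($a = -34895 - - \frac{29}{102} = -34895 + \frac{29}{102} = - \frac{3559261}{102} \approx -34895.0$)
$\frac{1}{a} = \frac{1}{- \frac{3559261}{102}} = - \frac{102}{3559261}$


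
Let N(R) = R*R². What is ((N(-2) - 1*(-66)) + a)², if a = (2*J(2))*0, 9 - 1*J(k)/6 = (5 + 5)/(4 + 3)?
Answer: 3364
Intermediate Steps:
J(k) = 318/7 (J(k) = 54 - 6*(5 + 5)/(4 + 3) = 54 - 60/7 = 318/7)
N(R) = R³
a = 0 (a = (2*(318/7))*0 = (636/7)*0 = 0)
((N(-2) - 1*(-66)) + a)² = (((-2)³ - 1*(-66)) + 0)² = ((-8 + 66) + 0)² = (58 + 0)² = 58² = 3364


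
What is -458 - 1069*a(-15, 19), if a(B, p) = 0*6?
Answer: -458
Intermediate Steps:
a(B, p) = 0
-458 - 1069*a(-15, 19) = -458 - 1069*0 = -458 + 0 = -458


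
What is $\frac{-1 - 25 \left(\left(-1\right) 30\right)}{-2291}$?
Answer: $- \frac{749}{2291} \approx -0.32693$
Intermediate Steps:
$\frac{-1 - 25 \left(\left(-1\right) 30\right)}{-2291} = \left(-1 - -750\right) \left(- \frac{1}{2291}\right) = \left(-1 + 750\right) \left(- \frac{1}{2291}\right) = 749 \left(- \frac{1}{2291}\right) = - \frac{749}{2291}$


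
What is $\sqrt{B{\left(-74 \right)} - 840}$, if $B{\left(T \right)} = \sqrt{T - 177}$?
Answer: $\sqrt{-840 + i \sqrt{251}} \approx 0.2733 + 28.984 i$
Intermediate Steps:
$B{\left(T \right)} = \sqrt{-177 + T}$
$\sqrt{B{\left(-74 \right)} - 840} = \sqrt{\sqrt{-177 - 74} - 840} = \sqrt{\sqrt{-251} - 840} = \sqrt{i \sqrt{251} - 840} = \sqrt{-840 + i \sqrt{251}}$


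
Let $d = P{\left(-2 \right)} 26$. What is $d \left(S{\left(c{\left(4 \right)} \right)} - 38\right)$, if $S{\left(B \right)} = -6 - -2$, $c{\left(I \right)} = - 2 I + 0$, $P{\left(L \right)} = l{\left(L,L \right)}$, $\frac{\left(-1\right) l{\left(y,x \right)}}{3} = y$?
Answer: $-6552$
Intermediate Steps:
$l{\left(y,x \right)} = - 3 y$
$P{\left(L \right)} = - 3 L$
$c{\left(I \right)} = - 2 I$
$d = 156$ ($d = \left(-3\right) \left(-2\right) 26 = 6 \cdot 26 = 156$)
$S{\left(B \right)} = -4$ ($S{\left(B \right)} = -6 + 2 = -4$)
$d \left(S{\left(c{\left(4 \right)} \right)} - 38\right) = 156 \left(-4 - 38\right) = 156 \left(-42\right) = -6552$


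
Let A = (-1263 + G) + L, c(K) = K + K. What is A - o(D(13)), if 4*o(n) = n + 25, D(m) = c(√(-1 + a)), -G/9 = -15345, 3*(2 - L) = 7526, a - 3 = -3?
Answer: 1611949/12 - I/2 ≈ 1.3433e+5 - 0.5*I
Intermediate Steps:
a = 0 (a = 3 - 3 = 0)
L = -7520/3 (L = 2 - ⅓*7526 = 2 - 7526/3 = -7520/3 ≈ -2506.7)
G = 138105 (G = -9*(-15345) = 138105)
c(K) = 2*K
D(m) = 2*I (D(m) = 2*√(-1 + 0) = 2*√(-1) = 2*I)
o(n) = 25/4 + n/4 (o(n) = (n + 25)/4 = (25 + n)/4 = 25/4 + n/4)
A = 403006/3 (A = (-1263 + 138105) - 7520/3 = 136842 - 7520/3 = 403006/3 ≈ 1.3434e+5)
A - o(D(13)) = 403006/3 - (25/4 + (2*I)/4) = 403006/3 - (25/4 + I/2) = 403006/3 + (-25/4 - I/2) = 1611949/12 - I/2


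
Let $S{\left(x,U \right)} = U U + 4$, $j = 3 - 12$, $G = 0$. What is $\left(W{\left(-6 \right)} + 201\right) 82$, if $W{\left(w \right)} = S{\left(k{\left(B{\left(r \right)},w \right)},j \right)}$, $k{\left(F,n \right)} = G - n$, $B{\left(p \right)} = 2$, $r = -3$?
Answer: $23452$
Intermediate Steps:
$k{\left(F,n \right)} = - n$ ($k{\left(F,n \right)} = 0 - n = - n$)
$j = -9$ ($j = 3 - 12 = -9$)
$S{\left(x,U \right)} = 4 + U^{2}$ ($S{\left(x,U \right)} = U^{2} + 4 = 4 + U^{2}$)
$W{\left(w \right)} = 85$ ($W{\left(w \right)} = 4 + \left(-9\right)^{2} = 4 + 81 = 85$)
$\left(W{\left(-6 \right)} + 201\right) 82 = \left(85 + 201\right) 82 = 286 \cdot 82 = 23452$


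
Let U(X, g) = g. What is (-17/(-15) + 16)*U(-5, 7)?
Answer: 1799/15 ≈ 119.93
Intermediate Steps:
(-17/(-15) + 16)*U(-5, 7) = (-17/(-15) + 16)*7 = (-17*(-1/15) + 16)*7 = (17/15 + 16)*7 = (257/15)*7 = 1799/15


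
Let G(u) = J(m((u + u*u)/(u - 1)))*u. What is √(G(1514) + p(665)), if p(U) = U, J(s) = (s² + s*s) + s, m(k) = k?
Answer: √15935883330602405/1513 ≈ 83435.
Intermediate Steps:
J(s) = s + 2*s² (J(s) = (s² + s²) + s = 2*s² + s = s + 2*s²)
G(u) = u*(1 + 2*(u + u²)/(-1 + u))*(u + u²)/(-1 + u) (G(u) = (((u + u*u)/(u - 1))*(1 + 2*((u + u*u)/(u - 1))))*u = (((u + u²)/(-1 + u))*(1 + 2*((u + u²)/(-1 + u))))*u = (((u + u²)/(-1 + u))*(1 + 2*(u + u²)/(-1 + u)))*u = ((1 + 2*(u + u²)/(-1 + u))*(u + u²)/(-1 + u))*u = u*(1 + 2*(u + u²)/(-1 + u))*(u + u²)/(-1 + u))
√(G(1514) + p(665)) = √(1514²*(1 + 1514)*(-1 + 1514 + 2*1514*(1 + 1514))/(-1 + 1514)² + 665) = √(2292196*1515*(-1 + 1514 + 2*1514*1515)/1513² + 665) = √(2292196*(1/2289169)*1515*(-1 + 1514 + 4587420) + 665) = √(2292196*(1/2289169)*1515*4588933 + 665) = √(15935881808305020/2289169 + 665) = √(15935883330602405/2289169) = √15935883330602405/1513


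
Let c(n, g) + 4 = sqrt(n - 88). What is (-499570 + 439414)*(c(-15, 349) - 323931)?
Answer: 19486633860 - 60156*I*sqrt(103) ≈ 1.9487e+10 - 6.1052e+5*I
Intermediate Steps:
c(n, g) = -4 + sqrt(-88 + n) (c(n, g) = -4 + sqrt(n - 88) = -4 + sqrt(-88 + n))
(-499570 + 439414)*(c(-15, 349) - 323931) = (-499570 + 439414)*((-4 + sqrt(-88 - 15)) - 323931) = -60156*((-4 + sqrt(-103)) - 323931) = -60156*((-4 + I*sqrt(103)) - 323931) = -60156*(-323935 + I*sqrt(103)) = 19486633860 - 60156*I*sqrt(103)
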